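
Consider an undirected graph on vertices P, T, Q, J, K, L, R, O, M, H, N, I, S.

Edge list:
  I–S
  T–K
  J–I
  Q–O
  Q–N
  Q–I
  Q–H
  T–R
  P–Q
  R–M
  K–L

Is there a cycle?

No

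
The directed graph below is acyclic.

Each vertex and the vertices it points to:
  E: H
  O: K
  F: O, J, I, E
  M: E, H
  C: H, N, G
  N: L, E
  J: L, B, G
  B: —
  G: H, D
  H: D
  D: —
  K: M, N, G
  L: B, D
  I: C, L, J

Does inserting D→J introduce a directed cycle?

Adding D→J creates a cycle iff J can already reach D.
Path from J: J → L → D.
So J → … → D → J is a cycle.

Yes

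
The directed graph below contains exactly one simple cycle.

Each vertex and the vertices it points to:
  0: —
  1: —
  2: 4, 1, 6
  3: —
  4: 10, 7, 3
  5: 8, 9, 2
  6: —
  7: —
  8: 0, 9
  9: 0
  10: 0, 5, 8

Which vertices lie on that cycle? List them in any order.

DFS with gray/black marking from 2:
2 gray
  4 gray
    10 gray
      0 gray
      0 black
      5 gray
        8 gray
          8→0: 0 black — skip
          9 gray
            9→0: 0 black — skip
          9 black
        8 black
        5→9: 9 black — skip
        5→2: 2 is gray → back edge
Back edge closes the cycle 2 → 4 → 10 → 5 → 2; its vertices are {2, 4, 5, 10}.

2, 4, 5, 10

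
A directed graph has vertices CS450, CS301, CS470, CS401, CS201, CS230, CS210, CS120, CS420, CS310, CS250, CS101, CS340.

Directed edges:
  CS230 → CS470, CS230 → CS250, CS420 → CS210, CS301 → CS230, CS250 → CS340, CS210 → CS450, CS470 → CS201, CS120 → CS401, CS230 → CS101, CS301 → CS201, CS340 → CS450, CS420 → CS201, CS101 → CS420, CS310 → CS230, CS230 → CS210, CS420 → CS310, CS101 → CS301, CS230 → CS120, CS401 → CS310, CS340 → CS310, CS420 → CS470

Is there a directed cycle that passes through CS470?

CS470 lies on a cycle iff there is a path from CS470 back to itself.
Exploring from CS470, it never reaches itself; equivalently, its strongly connected component is a singleton.

No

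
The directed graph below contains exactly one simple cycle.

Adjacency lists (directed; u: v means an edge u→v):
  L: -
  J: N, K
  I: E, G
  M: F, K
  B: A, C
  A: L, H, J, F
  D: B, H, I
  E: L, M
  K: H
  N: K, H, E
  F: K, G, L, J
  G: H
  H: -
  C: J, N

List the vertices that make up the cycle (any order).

DFS with gray/black marking from E:
E gray
  L gray
  L black
  M gray
    F gray
      K gray
        H gray
        H black
      K black
      G gray
        G→H: H black — skip
      G black
      F→L: L black — skip
      J gray
        N gray
          N→K: K black — skip
          N→H: H black — skip
          N→E: E is gray → back edge
Back edge closes the cycle E → M → F → J → N → E; its vertices are {E, F, J, M, N}.

E, F, J, M, N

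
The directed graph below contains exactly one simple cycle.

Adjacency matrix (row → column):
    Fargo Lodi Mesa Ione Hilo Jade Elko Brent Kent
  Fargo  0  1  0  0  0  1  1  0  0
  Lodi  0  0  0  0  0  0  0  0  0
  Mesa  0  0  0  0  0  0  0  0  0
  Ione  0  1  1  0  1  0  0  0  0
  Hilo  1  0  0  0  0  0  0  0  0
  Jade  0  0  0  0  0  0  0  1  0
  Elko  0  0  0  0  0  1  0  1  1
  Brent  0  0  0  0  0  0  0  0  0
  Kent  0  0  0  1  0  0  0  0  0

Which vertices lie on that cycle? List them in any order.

DFS with gray/black marking from Hilo:
Hilo gray
  Fargo gray
    Elko gray
      Jade gray
        Brent gray
        Brent black
      Jade black
      Kent gray
        Ione gray
          Ione→Hilo: Hilo is gray → back edge
Back edge closes the cycle Hilo → Fargo → Elko → Kent → Ione → Hilo; its vertices are {Elko, Hilo, Ione, Kent, Fargo}.

Elko, Hilo, Ione, Kent, Fargo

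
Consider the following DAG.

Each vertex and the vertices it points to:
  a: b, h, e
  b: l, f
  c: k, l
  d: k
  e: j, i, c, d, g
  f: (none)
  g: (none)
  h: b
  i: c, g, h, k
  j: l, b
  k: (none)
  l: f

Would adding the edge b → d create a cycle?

Adding b→d creates a cycle iff d can already reach b.
Explore from d: no path reaches b. The graph stays acyclic.

No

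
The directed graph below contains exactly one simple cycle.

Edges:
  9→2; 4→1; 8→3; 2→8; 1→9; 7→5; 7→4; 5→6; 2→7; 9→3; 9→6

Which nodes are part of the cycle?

1, 2, 4, 7, 9

DFS with gray/black marking from 9:
9 gray
  2 gray
    8 gray
      3 gray
      3 black
    8 black
    7 gray
      4 gray
        1 gray
          1→9: 9 is gray → back edge
Back edge closes the cycle 9 → 2 → 7 → 4 → 1 → 9; its vertices are {1, 2, 4, 7, 9}.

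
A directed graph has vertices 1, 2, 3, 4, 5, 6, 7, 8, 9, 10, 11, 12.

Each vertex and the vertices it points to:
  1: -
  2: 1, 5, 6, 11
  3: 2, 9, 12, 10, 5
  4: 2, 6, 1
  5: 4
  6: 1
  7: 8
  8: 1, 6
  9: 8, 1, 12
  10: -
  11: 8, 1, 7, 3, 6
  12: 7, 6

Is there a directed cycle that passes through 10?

No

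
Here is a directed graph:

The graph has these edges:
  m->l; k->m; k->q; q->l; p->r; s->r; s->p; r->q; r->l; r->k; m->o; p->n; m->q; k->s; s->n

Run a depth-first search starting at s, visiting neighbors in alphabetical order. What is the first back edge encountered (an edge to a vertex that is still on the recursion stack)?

k->s

DFS from s (visiting neighbors in alphabetical order); mark gray on enter, black on exit:
s gray
  n gray
  n black
  p gray
    p→n: n black — skip
    r gray
      k gray
        m gray
          l gray
          l black
          o gray
          o black
          q gray
            q→l: l black — skip
          q black
        m black
        k→q: q black — skip
        k→s: s is gray → back edge
First back edge: k → s.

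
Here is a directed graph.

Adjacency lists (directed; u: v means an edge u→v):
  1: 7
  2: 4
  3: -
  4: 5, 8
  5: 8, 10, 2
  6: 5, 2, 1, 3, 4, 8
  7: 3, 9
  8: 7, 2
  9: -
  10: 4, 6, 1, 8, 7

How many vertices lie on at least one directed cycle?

A vertex is on a directed cycle iff it belongs to a strongly connected component of size ≥ 2 (or has a self-loop).
The vertices on cycles are {2, 4, 5, 6, 8, 10} — 6 in total.

6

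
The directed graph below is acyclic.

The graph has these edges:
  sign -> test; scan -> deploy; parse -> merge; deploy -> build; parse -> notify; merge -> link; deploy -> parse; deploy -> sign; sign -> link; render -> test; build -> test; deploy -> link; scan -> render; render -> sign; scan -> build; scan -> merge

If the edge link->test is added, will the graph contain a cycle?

Adding link→test creates a cycle iff test can already reach link.
Explore from test: no path reaches link. The graph stays acyclic.

No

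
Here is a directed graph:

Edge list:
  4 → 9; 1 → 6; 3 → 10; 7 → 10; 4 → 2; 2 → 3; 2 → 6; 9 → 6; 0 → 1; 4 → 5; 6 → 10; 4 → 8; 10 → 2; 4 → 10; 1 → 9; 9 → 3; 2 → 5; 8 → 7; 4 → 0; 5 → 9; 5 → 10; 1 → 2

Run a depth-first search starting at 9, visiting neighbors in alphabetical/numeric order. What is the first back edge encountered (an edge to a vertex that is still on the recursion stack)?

2→3

DFS from 9 (visiting neighbors in alphabetical/numeric order); mark gray on enter, black on exit:
9 gray
  3 gray
    10 gray
      2 gray
        2→3: 3 is gray → back edge
First back edge: 2 → 3.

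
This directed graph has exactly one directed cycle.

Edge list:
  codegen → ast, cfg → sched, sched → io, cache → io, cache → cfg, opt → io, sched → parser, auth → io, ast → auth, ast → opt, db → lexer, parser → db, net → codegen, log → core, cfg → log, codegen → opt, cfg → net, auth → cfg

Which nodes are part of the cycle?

ast, cfg, net, auth, codegen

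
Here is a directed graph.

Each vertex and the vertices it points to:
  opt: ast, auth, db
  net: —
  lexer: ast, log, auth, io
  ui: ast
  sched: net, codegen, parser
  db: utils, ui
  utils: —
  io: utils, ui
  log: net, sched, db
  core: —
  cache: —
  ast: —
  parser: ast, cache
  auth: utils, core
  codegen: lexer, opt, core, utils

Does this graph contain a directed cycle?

Yes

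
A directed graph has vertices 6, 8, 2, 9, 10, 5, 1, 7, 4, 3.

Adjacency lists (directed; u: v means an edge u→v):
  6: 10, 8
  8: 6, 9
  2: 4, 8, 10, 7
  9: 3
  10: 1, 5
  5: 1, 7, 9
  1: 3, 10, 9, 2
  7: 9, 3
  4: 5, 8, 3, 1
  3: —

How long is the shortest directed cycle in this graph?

2

For each vertex v, BFS finds the shortest path from v back to v.
The shortest such closed walk is 8 → 6 → 8, length 2.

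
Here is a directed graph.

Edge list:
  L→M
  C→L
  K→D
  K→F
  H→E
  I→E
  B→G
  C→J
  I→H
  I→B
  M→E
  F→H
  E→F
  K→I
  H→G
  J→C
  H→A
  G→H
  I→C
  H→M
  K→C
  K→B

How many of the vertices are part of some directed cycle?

A vertex is on a directed cycle iff it belongs to a strongly connected component of size ≥ 2 (or has a self-loop).
The vertices on cycles are {C, E, F, G, H, J, M} — 7 in total.

7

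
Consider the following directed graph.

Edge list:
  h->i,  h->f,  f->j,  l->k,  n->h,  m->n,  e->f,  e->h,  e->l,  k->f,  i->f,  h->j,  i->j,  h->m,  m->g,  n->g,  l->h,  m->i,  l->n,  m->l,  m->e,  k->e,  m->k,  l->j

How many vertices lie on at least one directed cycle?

A vertex is on a directed cycle iff it belongs to a strongly connected component of size ≥ 2 (or has a self-loop).
The vertices on cycles are {e, h, k, l, m, n} — 6 in total.

6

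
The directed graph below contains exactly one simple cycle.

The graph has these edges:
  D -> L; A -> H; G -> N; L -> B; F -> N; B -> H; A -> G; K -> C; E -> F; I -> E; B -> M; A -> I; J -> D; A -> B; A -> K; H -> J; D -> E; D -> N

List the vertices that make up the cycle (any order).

B, D, H, J, L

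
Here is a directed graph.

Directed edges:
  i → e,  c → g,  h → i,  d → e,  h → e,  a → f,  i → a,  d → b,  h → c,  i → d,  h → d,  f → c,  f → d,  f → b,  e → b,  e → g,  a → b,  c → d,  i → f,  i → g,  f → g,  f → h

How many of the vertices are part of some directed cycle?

4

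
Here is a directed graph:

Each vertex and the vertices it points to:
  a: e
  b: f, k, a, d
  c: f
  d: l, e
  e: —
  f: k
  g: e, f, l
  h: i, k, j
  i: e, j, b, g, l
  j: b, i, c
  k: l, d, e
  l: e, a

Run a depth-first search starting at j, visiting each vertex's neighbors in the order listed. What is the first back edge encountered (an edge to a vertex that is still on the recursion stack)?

i→j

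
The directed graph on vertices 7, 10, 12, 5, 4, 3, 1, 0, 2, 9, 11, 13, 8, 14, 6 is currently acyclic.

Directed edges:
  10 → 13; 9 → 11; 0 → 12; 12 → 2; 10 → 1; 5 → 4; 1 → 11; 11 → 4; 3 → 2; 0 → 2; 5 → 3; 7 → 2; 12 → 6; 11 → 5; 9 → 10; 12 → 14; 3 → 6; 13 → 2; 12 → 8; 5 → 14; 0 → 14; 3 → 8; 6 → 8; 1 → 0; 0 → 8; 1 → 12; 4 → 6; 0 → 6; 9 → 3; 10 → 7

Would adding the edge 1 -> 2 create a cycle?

No

Adding 1→2 creates a cycle iff 2 can already reach 1.
Explore from 2: no path reaches 1. The graph stays acyclic.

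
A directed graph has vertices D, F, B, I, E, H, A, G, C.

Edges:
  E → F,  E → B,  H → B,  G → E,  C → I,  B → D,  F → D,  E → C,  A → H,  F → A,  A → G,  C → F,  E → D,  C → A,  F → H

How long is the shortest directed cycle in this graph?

For each vertex v, BFS finds the shortest path from v back to v.
The shortest such closed walk is E → F → A → G → E, length 4.

4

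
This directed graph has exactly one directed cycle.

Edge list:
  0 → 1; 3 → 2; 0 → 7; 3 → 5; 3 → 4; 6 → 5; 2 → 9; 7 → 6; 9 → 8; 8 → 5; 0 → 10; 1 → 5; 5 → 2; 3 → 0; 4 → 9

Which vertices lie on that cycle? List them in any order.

2, 5, 8, 9

DFS with gray/black marking from 9:
9 gray
  8 gray
    5 gray
      2 gray
        2→9: 9 is gray → back edge
Back edge closes the cycle 9 → 8 → 5 → 2 → 9; its vertices are {2, 5, 8, 9}.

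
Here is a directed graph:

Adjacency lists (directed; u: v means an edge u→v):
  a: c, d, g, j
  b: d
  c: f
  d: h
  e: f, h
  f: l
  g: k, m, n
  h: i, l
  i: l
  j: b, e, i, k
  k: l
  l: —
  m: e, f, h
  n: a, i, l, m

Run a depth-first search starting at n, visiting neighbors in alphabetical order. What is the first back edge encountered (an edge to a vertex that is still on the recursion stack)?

g→n

DFS from n (visiting neighbors in alphabetical order); mark gray on enter, black on exit:
n gray
  a gray
    c gray
      f gray
        l gray
        l black
      f black
    c black
    d gray
      h gray
        i gray
          i→l: l black — skip
        i black
        h→l: l black — skip
      h black
    d black
    g gray
      k gray
        k→l: l black — skip
      k black
      m gray
        e gray
          e→f: f black — skip
          e→h: h black — skip
        e black
        m→f: f black — skip
        m→h: h black — skip
      m black
      g→n: n is gray → back edge
First back edge: g → n.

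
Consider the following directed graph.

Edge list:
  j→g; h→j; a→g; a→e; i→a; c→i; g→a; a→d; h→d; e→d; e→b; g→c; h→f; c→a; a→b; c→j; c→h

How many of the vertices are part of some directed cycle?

A vertex is on a directed cycle iff it belongs to a strongly connected component of size ≥ 2 (or has a self-loop).
The vertices on cycles are {a, c, g, h, i, j} — 6 in total.

6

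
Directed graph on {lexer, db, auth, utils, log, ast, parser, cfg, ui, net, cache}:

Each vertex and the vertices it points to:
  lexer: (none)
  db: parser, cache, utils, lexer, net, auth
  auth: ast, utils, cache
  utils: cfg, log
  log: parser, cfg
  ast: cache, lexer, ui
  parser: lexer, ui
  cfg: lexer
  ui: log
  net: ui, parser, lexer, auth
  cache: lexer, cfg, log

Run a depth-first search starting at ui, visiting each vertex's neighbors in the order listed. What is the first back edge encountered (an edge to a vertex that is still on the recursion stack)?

DFS from ui (visiting each vertex's neighbors in the order listed); mark gray on enter, black on exit:
ui gray
  log gray
    parser gray
      lexer gray
      lexer black
      parser→ui: ui is gray → back edge
First back edge: parser → ui.

parser→ui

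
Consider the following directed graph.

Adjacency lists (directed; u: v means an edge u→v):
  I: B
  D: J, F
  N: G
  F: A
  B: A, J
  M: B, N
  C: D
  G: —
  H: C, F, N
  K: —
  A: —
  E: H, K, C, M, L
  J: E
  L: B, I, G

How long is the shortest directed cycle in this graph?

4

For each vertex v, BFS finds the shortest path from v back to v.
The shortest such closed walk is E → M → B → J → E, length 4.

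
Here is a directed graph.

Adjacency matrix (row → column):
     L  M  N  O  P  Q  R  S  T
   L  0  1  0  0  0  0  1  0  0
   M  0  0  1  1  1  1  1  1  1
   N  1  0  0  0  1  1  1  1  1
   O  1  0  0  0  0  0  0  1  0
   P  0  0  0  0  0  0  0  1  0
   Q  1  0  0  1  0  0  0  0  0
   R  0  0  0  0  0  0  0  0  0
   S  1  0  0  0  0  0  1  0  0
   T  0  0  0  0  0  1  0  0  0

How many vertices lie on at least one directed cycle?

8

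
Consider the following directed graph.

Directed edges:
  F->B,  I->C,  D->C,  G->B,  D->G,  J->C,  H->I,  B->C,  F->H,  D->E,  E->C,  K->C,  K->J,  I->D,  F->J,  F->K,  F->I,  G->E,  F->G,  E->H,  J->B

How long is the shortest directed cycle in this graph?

4

For each vertex v, BFS finds the shortest path from v back to v.
The shortest such closed walk is H → I → D → E → H, length 4.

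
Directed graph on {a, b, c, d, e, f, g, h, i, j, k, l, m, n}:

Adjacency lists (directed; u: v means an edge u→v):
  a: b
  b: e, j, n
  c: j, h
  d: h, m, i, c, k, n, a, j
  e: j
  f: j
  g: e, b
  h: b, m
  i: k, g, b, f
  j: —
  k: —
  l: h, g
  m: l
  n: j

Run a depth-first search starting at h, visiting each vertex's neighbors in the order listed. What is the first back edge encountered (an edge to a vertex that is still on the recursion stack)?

l->h

DFS from h (visiting each vertex's neighbors in the order listed); mark gray on enter, black on exit:
h gray
  b gray
    e gray
      j gray
      j black
    e black
    b→j: j black — skip
    n gray
      n→j: j black — skip
    n black
  b black
  m gray
    l gray
      l→h: h is gray → back edge
First back edge: l → h.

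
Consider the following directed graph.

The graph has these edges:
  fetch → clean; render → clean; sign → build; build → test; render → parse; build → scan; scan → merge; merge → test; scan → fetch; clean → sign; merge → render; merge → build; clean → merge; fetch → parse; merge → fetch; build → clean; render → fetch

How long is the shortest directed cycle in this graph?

3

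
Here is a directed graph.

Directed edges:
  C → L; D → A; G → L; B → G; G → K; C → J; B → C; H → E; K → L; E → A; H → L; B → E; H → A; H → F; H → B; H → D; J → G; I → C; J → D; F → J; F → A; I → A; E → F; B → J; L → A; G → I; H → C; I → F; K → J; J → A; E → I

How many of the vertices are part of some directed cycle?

6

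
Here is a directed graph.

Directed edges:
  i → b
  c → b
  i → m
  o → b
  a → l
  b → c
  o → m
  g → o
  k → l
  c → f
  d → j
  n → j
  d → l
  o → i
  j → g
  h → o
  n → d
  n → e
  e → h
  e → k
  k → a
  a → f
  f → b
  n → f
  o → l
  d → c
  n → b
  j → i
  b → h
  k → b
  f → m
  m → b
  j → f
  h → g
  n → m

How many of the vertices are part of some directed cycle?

8

A vertex is on a directed cycle iff it belongs to a strongly connected component of size ≥ 2 (or has a self-loop).
The vertices on cycles are {b, c, f, g, h, i, m, o} — 8 in total.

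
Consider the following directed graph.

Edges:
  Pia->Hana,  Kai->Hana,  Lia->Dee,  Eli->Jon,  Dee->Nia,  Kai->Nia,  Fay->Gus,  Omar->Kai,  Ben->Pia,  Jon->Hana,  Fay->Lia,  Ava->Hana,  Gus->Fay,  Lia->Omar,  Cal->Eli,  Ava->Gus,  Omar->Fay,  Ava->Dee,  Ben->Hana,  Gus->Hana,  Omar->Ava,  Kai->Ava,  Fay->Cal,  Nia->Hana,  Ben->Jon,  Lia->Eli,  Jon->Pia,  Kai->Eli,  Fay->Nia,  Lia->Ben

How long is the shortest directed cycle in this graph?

2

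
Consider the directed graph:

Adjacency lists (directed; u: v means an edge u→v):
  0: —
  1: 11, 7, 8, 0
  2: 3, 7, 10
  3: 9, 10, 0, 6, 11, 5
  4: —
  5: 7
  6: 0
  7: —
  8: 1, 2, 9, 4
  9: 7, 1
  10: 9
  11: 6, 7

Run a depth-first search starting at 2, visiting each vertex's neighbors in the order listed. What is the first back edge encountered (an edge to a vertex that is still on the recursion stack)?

8→1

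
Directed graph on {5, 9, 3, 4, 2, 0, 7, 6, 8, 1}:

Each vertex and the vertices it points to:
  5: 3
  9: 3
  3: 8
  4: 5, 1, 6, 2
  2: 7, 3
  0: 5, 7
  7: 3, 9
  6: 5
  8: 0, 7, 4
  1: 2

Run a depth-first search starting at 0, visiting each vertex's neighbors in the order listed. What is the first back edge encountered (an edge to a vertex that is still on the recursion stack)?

8→0

DFS from 0 (visiting each vertex's neighbors in the order listed); mark gray on enter, black on exit:
0 gray
  5 gray
    3 gray
      8 gray
        8→0: 0 is gray → back edge
First back edge: 8 → 0.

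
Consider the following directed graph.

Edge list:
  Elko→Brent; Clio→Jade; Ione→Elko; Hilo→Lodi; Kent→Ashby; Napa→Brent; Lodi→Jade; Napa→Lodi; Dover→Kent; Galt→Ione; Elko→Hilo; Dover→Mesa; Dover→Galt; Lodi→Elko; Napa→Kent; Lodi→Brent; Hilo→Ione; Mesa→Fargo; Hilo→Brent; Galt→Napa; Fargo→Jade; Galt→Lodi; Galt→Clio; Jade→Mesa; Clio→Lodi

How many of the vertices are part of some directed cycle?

7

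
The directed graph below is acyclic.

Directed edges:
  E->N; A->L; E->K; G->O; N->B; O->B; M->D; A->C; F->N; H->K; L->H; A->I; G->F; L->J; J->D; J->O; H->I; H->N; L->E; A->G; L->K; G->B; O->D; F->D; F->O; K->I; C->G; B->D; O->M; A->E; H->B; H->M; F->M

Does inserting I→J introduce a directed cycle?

Adding I→J creates a cycle iff J can already reach I.
Explore from J: no path reaches I. The graph stays acyclic.

No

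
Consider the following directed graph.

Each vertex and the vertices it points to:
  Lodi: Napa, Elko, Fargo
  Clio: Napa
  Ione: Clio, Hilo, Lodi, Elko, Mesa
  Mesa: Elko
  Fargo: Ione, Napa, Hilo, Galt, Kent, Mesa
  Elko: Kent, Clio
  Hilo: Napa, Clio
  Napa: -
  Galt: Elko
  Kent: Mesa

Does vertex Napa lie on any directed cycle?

Napa lies on a cycle iff there is a path from Napa back to itself.
Exploring from Napa, it never reaches itself; equivalently, its strongly connected component is a singleton.

No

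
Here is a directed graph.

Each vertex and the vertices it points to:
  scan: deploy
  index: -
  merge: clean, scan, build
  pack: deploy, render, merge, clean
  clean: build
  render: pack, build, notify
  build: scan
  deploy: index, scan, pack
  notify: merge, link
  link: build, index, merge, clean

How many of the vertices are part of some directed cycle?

9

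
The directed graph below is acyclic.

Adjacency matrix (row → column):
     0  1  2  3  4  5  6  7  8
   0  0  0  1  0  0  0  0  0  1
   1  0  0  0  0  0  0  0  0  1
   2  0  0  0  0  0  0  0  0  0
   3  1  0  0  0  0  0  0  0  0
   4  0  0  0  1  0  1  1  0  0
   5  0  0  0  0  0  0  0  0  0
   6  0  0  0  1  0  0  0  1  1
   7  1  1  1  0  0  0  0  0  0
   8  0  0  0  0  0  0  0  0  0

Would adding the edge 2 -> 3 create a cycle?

Adding 2→3 creates a cycle iff 3 can already reach 2.
Path from 3: 3 → 0 → 2.
So 3 → … → 2 → 3 is a cycle.

Yes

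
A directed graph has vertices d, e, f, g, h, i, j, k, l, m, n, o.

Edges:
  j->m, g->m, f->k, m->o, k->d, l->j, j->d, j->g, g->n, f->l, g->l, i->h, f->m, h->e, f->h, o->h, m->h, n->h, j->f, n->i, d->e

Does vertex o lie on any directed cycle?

o lies on a cycle iff there is a path from o back to itself.
Exploring from o, it never reaches itself; equivalently, its strongly connected component is a singleton.

No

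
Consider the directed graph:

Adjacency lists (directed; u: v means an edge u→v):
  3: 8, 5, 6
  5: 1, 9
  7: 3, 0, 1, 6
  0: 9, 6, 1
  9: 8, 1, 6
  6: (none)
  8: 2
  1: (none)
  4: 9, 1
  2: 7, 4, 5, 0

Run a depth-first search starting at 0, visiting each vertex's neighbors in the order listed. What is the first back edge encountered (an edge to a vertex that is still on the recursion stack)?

3->8

DFS from 0 (visiting each vertex's neighbors in the order listed); mark gray on enter, black on exit:
0 gray
  9 gray
    8 gray
      2 gray
        7 gray
          3 gray
            3→8: 8 is gray → back edge
First back edge: 3 → 8.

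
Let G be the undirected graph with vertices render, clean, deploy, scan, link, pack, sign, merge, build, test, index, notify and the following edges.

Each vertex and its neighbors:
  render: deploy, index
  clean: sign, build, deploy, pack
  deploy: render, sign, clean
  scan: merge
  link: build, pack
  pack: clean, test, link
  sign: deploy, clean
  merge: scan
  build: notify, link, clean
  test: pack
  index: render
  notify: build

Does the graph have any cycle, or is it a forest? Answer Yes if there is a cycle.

DFS, tracking each vertex's parent; an edge to a visited non-parent vertex closes a cycle.
Start from index:
visit index (parent –)
  visit render (parent index)
    visit deploy (parent render)
      deploy–render: parent, skip
      visit sign (parent deploy)
        sign–deploy: parent, skip
        visit clean (parent sign)
          clean–sign: parent, skip
          visit build (parent clean)
            visit notify (parent build)
              notify–build: parent, skip
            visit link (parent build)
              link–build: parent, skip
              visit pack (parent link)
                pack–clean: clean visited and ≠ parent → cycle
Cycle: clean – build – link – pack – clean.

Yes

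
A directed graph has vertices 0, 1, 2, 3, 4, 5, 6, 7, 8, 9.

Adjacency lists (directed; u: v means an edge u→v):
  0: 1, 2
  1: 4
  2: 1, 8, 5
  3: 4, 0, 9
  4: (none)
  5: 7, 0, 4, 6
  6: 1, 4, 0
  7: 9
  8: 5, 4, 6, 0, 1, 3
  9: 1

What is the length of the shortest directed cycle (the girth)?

3

For each vertex v, BFS finds the shortest path from v back to v.
The shortest such closed walk is 8 → 0 → 2 → 8, length 3.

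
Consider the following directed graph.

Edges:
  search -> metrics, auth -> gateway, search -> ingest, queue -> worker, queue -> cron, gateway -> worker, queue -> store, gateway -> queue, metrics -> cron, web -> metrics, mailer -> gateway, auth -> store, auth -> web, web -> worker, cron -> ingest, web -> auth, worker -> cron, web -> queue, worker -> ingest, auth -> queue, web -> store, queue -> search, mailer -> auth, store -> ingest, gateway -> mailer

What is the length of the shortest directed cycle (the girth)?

For each vertex v, BFS finds the shortest path from v back to v.
The shortest such closed walk is auth → web → auth, length 2.

2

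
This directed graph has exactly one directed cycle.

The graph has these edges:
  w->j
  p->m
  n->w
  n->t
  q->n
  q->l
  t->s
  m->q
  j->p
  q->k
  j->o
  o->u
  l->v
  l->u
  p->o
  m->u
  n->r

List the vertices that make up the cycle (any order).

j, m, n, p, q, w

DFS with gray/black marking from q:
q gray
  n gray
    w gray
      j gray
        p gray
          o gray
            u gray
            u black
          o black
          m gray
            m→q: q is gray → back edge
Back edge closes the cycle q → n → w → j → p → m → q; its vertices are {j, m, n, p, q, w}.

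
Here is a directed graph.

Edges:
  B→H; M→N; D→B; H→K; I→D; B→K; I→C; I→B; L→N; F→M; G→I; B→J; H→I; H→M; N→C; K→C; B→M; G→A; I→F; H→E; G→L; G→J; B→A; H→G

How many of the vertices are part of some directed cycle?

A vertex is on a directed cycle iff it belongs to a strongly connected component of size ≥ 2 (or has a self-loop).
The vertices on cycles are {B, D, G, H, I} — 5 in total.

5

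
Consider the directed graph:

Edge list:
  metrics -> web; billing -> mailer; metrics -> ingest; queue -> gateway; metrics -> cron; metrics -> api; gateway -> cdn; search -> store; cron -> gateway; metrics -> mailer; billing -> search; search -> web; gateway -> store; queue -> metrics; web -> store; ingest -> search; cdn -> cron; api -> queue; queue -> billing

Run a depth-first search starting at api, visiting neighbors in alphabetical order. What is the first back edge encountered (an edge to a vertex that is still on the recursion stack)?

cron→gateway

DFS from api (visiting neighbors in alphabetical order); mark gray on enter, black on exit:
api gray
  queue gray
    billing gray
      mailer gray
      mailer black
      search gray
        store gray
        store black
        web gray
          web→store: store black — skip
        web black
      search black
    billing black
    gateway gray
      cdn gray
        cron gray
          cron→gateway: gateway is gray → back edge
First back edge: cron → gateway.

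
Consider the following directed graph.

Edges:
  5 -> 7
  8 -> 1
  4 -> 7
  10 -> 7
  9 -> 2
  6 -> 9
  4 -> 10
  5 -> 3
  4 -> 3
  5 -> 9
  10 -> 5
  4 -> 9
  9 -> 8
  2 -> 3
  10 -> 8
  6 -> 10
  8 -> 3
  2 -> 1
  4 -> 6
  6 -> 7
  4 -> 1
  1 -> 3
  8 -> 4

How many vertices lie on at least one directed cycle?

6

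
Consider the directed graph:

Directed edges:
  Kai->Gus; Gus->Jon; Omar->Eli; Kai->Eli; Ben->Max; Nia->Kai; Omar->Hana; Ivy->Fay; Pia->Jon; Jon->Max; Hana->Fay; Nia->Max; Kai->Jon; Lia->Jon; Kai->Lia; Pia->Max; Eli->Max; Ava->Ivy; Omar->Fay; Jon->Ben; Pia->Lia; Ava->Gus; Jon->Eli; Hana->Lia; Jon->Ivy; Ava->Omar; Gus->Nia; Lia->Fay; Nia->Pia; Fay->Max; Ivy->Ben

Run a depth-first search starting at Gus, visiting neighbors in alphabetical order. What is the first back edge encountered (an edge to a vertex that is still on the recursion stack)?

DFS from Gus (visiting neighbors in alphabetical order); mark gray on enter, black on exit:
Gus gray
  Jon gray
    Ben gray
      Max gray
      Max black
    Ben black
    Eli gray
      Eli→Max: Max black — skip
    Eli black
    Ivy gray
      Ivy→Ben: Ben black — skip
      Fay gray
        Fay→Max: Max black — skip
      Fay black
    Ivy black
    Jon→Max: Max black — skip
  Jon black
  Nia gray
    Kai gray
      Kai→Eli: Eli black — skip
      Kai→Gus: Gus is gray → back edge
First back edge: Kai → Gus.

Kai→Gus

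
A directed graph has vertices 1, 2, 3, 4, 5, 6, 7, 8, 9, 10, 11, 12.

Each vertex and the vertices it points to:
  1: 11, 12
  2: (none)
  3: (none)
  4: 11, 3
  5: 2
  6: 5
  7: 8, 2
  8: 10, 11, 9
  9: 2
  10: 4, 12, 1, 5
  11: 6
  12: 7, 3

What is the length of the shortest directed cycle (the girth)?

4

For each vertex v, BFS finds the shortest path from v back to v.
The shortest such closed walk is 8 → 10 → 12 → 7 → 8, length 4.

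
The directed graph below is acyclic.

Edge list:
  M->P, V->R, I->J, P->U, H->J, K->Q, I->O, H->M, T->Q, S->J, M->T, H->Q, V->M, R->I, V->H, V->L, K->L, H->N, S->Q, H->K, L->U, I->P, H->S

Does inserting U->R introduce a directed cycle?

Yes

Adding U→R creates a cycle iff R can already reach U.
Path from R: R → I → P → U.
So R → … → U → R is a cycle.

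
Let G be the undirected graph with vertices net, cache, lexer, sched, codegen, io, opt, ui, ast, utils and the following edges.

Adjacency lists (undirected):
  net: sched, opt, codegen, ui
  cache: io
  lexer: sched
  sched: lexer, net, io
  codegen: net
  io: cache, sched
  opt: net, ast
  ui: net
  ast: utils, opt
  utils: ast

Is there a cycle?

No

DFS, tracking each vertex's parent; an edge to a visited non-parent vertex closes a cycle.
Start from ui:
visit ui (parent –)
  visit net (parent ui)
    visit sched (parent net)
      visit lexer (parent sched)
        lexer–sched: parent, skip
      sched–net: parent, skip
      visit io (parent sched)
        visit cache (parent io)
          cache–io: parent, skip
        io–sched: parent, skip
    visit opt (parent net)
      opt–net: parent, skip
      visit ast (parent opt)
        visit utils (parent ast)
          utils–ast: parent, skip
        ast–opt: parent, skip
    visit codegen (parent net)
      codegen–net: parent, skip
    net–ui: parent, skip
No non-parent visited neighbor found — the graph is a forest.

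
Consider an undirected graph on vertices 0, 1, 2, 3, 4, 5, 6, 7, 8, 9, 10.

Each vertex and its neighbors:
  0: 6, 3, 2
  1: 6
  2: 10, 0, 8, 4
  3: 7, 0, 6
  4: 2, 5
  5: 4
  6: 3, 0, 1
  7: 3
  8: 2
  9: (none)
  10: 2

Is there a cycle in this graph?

Yes

DFS, tracking each vertex's parent; an edge to a visited non-parent vertex closes a cycle.
Start from 7:
visit 7 (parent –)
  visit 3 (parent 7)
    3–7: parent, skip
    visit 0 (parent 3)
      visit 6 (parent 0)
        6–3: 3 visited and ≠ parent → cycle
Cycle: 3 – 0 – 6 – 3.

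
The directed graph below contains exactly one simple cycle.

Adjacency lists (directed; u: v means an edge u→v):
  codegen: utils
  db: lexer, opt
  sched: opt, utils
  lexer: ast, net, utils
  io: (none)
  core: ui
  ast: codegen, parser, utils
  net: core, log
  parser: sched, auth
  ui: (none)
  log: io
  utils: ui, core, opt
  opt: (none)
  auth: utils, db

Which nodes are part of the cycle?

db, ast, auth, lexer, parser

DFS with gray/black marking from lexer:
lexer gray
  ast gray
    codegen gray
      utils gray
        ui gray
        ui black
        core gray
          core→ui: ui black — skip
        core black
        opt gray
        opt black
      utils black
    codegen black
    parser gray
      sched gray
        sched→opt: opt black — skip
        sched→utils: utils black — skip
      sched black
      auth gray
        auth→utils: utils black — skip
        db gray
          db→lexer: lexer is gray → back edge
Back edge closes the cycle lexer → ast → parser → auth → db → lexer; its vertices are {db, ast, auth, lexer, parser}.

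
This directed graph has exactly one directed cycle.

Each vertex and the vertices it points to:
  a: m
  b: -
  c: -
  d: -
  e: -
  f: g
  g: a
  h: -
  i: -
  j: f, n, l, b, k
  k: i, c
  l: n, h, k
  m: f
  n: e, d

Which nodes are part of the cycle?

a, f, g, m

DFS with gray/black marking from f:
f gray
  g gray
    a gray
      m gray
        m→f: f is gray → back edge
Back edge closes the cycle f → g → a → m → f; its vertices are {a, f, g, m}.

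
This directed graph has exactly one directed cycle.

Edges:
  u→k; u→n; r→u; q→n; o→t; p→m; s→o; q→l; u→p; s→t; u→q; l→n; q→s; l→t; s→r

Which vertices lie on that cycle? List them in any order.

q, r, s, u

DFS with gray/black marking from u:
u gray
  p gray
    m gray
    m black
  p black
  n gray
  n black
  q gray
    s gray
      r gray
        r→u: u is gray → back edge
Back edge closes the cycle u → q → s → r → u; its vertices are {q, r, s, u}.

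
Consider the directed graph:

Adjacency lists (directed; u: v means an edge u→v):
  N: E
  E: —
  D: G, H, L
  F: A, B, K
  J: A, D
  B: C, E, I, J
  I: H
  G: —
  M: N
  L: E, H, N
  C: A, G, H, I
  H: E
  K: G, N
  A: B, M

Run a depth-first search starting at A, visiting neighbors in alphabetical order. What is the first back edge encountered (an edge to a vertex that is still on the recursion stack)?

C→A

DFS from A (visiting neighbors in alphabetical order); mark gray on enter, black on exit:
A gray
  B gray
    C gray
      C→A: A is gray → back edge
First back edge: C → A.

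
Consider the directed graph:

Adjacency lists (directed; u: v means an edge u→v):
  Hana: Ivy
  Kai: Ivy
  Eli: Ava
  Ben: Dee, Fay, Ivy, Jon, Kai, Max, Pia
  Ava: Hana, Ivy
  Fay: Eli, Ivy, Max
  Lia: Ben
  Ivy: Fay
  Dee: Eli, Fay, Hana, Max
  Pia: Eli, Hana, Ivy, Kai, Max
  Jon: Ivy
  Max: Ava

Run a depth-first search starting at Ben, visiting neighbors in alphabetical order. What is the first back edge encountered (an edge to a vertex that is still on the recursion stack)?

Fay->Eli

DFS from Ben (visiting neighbors in alphabetical order); mark gray on enter, black on exit:
Ben gray
  Dee gray
    Eli gray
      Ava gray
        Hana gray
          Ivy gray
            Fay gray
              Fay→Eli: Eli is gray → back edge
First back edge: Fay → Eli.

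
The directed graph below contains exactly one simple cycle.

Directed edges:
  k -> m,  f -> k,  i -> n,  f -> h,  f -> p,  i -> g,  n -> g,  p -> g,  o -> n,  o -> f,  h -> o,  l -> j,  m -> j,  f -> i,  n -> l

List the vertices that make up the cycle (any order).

f, h, o

DFS with gray/black marking from f:
f gray
  k gray
    m gray
      j gray
      j black
    m black
  k black
  i gray
    n gray
      l gray
        l→j: j black — skip
      l black
      g gray
      g black
    n black
    i→g: g black — skip
  i black
  p gray
    p→g: g black — skip
  p black
  h gray
    o gray
      o→n: n black — skip
      o→f: f is gray → back edge
Back edge closes the cycle f → h → o → f; its vertices are {f, h, o}.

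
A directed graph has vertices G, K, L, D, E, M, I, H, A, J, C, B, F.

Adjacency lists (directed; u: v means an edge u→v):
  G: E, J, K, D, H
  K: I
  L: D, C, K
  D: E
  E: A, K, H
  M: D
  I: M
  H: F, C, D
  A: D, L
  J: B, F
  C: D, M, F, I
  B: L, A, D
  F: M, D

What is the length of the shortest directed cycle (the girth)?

3

For each vertex v, BFS finds the shortest path from v back to v.
The shortest such closed walk is E → A → D → E, length 3.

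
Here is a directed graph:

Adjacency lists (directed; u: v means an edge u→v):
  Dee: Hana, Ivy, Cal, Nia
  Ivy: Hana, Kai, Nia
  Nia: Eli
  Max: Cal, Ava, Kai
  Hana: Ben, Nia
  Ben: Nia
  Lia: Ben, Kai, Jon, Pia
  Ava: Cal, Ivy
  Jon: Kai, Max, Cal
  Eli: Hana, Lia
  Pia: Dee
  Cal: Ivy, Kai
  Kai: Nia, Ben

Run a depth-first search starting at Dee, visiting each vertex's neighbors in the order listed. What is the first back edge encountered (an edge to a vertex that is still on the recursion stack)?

DFS from Dee (visiting each vertex's neighbors in the order listed); mark gray on enter, black on exit:
Dee gray
  Hana gray
    Ben gray
      Nia gray
        Eli gray
          Eli→Hana: Hana is gray → back edge
First back edge: Eli → Hana.

Eli→Hana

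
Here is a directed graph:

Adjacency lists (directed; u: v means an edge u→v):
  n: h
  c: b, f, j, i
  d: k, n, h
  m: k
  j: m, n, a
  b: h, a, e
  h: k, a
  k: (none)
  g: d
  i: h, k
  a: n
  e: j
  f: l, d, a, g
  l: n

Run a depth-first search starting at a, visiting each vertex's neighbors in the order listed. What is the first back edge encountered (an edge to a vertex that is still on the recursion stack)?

DFS from a (visiting each vertex's neighbors in the order listed); mark gray on enter, black on exit:
a gray
  n gray
    h gray
      k gray
      k black
      h→a: a is gray → back edge
First back edge: h → a.

h->a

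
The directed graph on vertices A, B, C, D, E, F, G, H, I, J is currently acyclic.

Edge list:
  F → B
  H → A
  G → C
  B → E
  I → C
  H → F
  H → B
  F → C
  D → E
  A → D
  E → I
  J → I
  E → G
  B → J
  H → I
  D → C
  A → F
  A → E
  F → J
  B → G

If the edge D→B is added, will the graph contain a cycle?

No

Adding D→B creates a cycle iff B can already reach D.
Explore from B: no path reaches D. The graph stays acyclic.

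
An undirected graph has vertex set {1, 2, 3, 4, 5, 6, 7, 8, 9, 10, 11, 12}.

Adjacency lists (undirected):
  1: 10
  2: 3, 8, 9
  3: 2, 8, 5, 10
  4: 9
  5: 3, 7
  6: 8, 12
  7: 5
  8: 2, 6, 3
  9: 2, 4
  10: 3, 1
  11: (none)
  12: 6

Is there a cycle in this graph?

DFS, tracking each vertex's parent; an edge to a visited non-parent vertex closes a cycle.
Start from 1:
visit 1 (parent –)
  visit 10 (parent 1)
    visit 3 (parent 10)
      visit 2 (parent 3)
        2–3: parent, skip
        visit 8 (parent 2)
          8–2: parent, skip
          visit 6 (parent 8)
            6–8: parent, skip
            visit 12 (parent 6)
              12–6: parent, skip
          8–3: 3 visited and ≠ parent → cycle
Cycle: 3 – 2 – 8 – 3.

Yes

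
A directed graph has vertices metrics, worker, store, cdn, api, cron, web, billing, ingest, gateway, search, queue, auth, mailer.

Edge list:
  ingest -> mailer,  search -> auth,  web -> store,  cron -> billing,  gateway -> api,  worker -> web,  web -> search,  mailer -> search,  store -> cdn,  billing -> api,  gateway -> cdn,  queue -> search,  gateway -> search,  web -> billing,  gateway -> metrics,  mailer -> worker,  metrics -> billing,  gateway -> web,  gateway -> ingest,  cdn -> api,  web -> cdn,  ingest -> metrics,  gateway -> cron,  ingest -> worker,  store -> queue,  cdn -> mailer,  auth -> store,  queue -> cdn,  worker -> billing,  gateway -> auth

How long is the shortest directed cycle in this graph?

4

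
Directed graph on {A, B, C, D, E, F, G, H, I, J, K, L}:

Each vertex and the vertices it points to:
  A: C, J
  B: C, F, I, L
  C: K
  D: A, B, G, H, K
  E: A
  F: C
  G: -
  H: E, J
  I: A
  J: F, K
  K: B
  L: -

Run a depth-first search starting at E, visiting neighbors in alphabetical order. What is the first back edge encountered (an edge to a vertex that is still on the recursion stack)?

B→C

DFS from E (visiting neighbors in alphabetical order); mark gray on enter, black on exit:
E gray
  A gray
    C gray
      K gray
        B gray
          B→C: C is gray → back edge
First back edge: B → C.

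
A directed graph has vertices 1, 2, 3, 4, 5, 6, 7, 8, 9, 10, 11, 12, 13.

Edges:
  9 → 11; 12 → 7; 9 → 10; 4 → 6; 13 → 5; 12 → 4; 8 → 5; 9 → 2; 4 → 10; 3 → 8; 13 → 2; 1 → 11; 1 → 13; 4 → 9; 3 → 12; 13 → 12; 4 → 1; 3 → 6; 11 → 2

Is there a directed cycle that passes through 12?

Yes

12 is on a cycle iff 12 can reach itself via ≥1 edge.
12 → 4 → 1 → 13 → 12 — yes.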